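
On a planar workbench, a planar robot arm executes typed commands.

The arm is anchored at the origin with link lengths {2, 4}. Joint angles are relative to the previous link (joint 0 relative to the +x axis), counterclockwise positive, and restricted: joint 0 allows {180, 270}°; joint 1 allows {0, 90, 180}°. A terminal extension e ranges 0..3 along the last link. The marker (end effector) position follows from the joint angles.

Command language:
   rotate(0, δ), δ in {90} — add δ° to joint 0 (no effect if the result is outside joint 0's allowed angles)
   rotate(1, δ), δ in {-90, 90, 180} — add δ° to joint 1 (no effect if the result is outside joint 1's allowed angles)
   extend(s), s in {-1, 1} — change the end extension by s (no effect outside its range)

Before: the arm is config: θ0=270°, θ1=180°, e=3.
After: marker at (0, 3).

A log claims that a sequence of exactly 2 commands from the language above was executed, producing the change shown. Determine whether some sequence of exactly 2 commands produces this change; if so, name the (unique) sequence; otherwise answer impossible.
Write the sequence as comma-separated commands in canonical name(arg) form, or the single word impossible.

extend(-1), extend(-1)

t0: config: θ0=270°, θ1=180°, e=3
[1] after extend(-1): config: θ0=270°, θ1=180°, e=2
[2] after extend(-1): config: θ0=270°, θ1=180°, e=1
uniquely the one of 36 2-step routes that fits.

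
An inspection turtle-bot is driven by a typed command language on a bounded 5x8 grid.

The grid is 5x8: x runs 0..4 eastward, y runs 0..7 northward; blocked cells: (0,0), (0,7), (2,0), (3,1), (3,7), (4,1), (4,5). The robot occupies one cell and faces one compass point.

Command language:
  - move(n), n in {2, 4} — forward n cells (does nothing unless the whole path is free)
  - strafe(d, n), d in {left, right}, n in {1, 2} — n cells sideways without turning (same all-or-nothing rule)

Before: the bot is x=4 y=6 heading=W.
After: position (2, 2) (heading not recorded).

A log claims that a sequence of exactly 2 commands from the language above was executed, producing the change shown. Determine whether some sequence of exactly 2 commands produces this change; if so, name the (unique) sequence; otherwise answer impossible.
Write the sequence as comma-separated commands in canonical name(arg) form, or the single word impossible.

impossible

all 36 sequences checked — none match.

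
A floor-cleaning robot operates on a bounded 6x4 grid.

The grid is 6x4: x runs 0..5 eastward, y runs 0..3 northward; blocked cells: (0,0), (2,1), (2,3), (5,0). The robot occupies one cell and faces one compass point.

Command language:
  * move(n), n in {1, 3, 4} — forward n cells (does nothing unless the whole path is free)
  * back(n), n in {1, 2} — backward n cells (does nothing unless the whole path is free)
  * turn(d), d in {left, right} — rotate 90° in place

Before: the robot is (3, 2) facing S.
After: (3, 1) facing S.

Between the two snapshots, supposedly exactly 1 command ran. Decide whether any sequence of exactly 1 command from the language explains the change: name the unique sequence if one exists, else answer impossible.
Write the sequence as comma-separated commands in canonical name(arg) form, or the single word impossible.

move(1)

key: heading stays S — the single command does not turn
initial: (3, 2) facing S
[1] after move(1): (3, 1) facing S
uniquely the one of 7 1-step routes that fits.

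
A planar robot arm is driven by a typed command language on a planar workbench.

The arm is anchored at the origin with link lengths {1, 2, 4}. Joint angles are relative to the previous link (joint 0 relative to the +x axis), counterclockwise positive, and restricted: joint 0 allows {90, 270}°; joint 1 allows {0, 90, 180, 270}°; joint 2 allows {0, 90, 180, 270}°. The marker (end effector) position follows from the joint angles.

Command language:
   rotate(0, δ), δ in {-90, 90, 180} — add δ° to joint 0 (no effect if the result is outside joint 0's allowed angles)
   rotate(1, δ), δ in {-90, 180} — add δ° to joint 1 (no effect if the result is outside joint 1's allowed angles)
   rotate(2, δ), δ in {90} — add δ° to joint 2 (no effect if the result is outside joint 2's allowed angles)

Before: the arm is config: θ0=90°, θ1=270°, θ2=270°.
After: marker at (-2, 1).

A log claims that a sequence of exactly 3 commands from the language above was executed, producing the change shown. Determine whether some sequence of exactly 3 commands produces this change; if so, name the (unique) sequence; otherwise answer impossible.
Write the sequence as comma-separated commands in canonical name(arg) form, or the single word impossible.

rotate(2, 90), rotate(2, 90), rotate(2, 90)

initial: config: θ0=90°, θ1=270°, θ2=270°
step 1 (rotate(2, 90)): config: θ0=90°, θ1=270°, θ2=0°
step 2 (rotate(2, 90)): config: θ0=90°, θ1=270°, θ2=90°
step 3 (rotate(2, 90)): config: θ0=90°, θ1=270°, θ2=180°
all 216 alternatives checked — unique.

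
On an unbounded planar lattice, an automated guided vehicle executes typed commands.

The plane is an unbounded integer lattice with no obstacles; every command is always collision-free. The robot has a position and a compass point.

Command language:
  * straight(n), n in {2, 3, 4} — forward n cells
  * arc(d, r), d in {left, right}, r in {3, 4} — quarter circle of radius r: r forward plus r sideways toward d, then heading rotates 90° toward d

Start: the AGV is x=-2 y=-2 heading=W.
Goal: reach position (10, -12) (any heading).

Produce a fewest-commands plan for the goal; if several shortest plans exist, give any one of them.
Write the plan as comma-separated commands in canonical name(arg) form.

arc(left, 3), arc(left, 4), straight(4), straight(4), arc(right, 3)

start: x=-2 y=-2 heading=W
[1] after arc(left, 3): x=-5 y=-5 heading=S
[2] after arc(left, 4): x=-1 y=-9 heading=E
[3] after straight(4): x=3 y=-9 heading=E
[4] after straight(4): x=7 y=-9 heading=E
[5] after arc(right, 3): x=10 y=-12 heading=S
minimal: 5 command(s), checked below 5.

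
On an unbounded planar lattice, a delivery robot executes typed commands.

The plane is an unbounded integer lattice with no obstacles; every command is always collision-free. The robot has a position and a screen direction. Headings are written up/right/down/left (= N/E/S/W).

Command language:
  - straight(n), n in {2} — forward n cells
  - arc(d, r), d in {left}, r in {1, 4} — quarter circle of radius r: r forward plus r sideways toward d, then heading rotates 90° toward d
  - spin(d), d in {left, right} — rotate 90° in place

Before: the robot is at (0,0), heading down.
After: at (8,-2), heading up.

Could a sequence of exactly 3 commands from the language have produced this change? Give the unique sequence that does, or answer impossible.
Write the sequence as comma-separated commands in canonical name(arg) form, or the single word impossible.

key: position moved to (8,-2) AND the heading swung to N — translation plus rotation needed
from: at (0,0), heading down
1. straight(2) → at (0,-2), heading down
2. arc(left, 4) → at (4,-6), heading right
3. arc(left, 4) → at (8,-2), heading up
all 125 alternatives checked — unique.

straight(2), arc(left, 4), arc(left, 4)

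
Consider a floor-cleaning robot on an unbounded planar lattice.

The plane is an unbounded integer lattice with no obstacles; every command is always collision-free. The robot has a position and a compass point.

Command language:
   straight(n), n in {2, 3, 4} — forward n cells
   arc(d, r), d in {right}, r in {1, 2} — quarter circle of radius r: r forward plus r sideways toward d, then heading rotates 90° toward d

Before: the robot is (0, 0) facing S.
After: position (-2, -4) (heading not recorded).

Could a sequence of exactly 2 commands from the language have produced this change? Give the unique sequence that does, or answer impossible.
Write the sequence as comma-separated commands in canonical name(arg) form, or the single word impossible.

straight(2), arc(right, 2)

key: running arc(right, 2) before straight(2) would end elsewhere — order is forced
begin: (0, 0) facing S
1. straight(2) → (0, -2) facing S
2. arc(right, 2) → (-2, -4) facing W
no other 2-command option fits: unique.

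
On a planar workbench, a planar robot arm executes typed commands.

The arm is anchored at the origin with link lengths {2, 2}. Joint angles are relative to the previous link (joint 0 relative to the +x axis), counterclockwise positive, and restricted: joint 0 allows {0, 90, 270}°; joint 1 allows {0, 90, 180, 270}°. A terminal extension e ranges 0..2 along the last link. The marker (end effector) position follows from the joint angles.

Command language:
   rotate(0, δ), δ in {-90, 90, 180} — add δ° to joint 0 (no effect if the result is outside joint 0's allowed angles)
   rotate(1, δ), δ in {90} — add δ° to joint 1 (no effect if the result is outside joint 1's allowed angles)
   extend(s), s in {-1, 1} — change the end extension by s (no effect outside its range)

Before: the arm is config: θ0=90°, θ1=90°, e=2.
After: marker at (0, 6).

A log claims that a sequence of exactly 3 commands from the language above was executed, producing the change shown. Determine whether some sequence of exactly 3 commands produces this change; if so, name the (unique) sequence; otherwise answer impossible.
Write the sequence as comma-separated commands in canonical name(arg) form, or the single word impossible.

initial: config: θ0=90°, θ1=90°, e=2
step 1 (rotate(1, 90)): config: θ0=90°, θ1=180°, e=2
step 2 (rotate(1, 90)): config: θ0=90°, θ1=270°, e=2
step 3 (rotate(1, 90)): config: θ0=90°, θ1=0°, e=2
all 216 alternatives checked — unique.

rotate(1, 90), rotate(1, 90), rotate(1, 90)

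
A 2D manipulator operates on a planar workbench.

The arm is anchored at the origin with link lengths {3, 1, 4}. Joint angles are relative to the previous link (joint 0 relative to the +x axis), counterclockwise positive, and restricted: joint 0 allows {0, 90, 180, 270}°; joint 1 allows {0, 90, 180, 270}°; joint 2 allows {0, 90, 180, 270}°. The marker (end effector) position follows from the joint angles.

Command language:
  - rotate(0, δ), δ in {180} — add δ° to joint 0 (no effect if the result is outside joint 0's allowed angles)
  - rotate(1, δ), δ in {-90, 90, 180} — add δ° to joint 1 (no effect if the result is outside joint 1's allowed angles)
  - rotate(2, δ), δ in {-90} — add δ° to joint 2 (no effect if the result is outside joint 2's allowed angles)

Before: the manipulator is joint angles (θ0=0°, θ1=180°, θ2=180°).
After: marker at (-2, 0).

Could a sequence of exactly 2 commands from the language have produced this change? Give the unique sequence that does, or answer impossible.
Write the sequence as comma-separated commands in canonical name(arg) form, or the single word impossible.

rotate(2, -90), rotate(2, -90)

t0: joint angles (θ0=0°, θ1=180°, θ2=180°)
[1] after rotate(2, -90): joint angles (θ0=0°, θ1=180°, θ2=90°)
[2] after rotate(2, -90): joint angles (θ0=0°, θ1=180°, θ2=0°)
uniquely the one of 25 2-step routes that fits.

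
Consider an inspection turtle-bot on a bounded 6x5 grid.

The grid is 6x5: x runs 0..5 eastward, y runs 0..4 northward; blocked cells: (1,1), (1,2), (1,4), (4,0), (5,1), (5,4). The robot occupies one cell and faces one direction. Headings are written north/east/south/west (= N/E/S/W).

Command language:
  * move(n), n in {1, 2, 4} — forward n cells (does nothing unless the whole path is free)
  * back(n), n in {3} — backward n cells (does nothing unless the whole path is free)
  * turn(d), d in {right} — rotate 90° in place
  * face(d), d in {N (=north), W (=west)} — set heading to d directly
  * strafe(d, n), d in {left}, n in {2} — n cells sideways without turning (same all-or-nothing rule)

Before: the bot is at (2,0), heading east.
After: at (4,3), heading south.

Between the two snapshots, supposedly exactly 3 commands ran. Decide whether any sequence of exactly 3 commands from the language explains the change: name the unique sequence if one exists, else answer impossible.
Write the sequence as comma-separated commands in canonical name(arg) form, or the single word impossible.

key: cell and facing (now S) both changed — the 3 commands mix motion and turning
begin: at (2,0), heading east
step 1 (turn(right)): at (2,0), heading south
step 2 (back(3)): at (2,3), heading south
step 3 (strafe(left, 2)): at (4,3), heading south
no other 3-command option fits: unique.

turn(right), back(3), strafe(left, 2)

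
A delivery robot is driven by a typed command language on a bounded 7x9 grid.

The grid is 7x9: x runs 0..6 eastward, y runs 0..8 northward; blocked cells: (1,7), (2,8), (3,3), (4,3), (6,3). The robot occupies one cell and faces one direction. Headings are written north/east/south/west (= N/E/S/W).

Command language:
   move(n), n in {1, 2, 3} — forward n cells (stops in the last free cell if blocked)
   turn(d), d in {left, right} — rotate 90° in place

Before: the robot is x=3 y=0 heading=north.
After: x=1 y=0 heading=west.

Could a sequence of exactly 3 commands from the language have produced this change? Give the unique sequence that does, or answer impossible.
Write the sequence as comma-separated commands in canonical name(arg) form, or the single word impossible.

turn(left), move(1), move(1)

key: running move(1) before turn(left) would end elsewhere — order is forced
begin: x=3 y=0 heading=north
[1] after turn(left): x=3 y=0 heading=west
[2] after move(1): x=2 y=0 heading=west
[3] after move(1): x=1 y=0 heading=west
no other 3-command option fits: unique.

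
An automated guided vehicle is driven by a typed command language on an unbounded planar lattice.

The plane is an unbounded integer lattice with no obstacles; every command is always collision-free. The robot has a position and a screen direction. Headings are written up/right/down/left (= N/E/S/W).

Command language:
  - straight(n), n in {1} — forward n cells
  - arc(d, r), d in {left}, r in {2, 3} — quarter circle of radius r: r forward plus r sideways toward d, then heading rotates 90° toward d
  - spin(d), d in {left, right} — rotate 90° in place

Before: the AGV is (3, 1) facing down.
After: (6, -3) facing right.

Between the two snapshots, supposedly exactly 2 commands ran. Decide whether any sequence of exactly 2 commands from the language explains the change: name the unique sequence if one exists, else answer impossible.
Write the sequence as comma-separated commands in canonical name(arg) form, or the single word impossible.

straight(1), arc(left, 3)

key: cell and facing (now E) both changed — the 2 commands mix motion and turning
t0: (3, 1) facing down
t=1 straight(1) ⇒ (3, 0) facing down
t=2 arc(left, 3) ⇒ (6, -3) facing right
uniquely the one of 25 2-step routes that fits.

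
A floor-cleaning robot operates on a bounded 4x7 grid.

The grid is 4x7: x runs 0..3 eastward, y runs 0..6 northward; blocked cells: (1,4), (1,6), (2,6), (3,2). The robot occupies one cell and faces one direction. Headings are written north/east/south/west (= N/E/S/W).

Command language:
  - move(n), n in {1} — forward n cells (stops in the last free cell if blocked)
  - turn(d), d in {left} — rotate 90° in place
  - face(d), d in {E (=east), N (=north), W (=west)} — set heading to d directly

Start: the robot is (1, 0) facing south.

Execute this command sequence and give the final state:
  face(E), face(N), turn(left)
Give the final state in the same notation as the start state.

(1, 0) facing west

start: (1, 0) facing south
1. face(E) → (1, 0) facing east
2. face(N) → (1, 0) facing north
3. turn(left) → (1, 0) facing west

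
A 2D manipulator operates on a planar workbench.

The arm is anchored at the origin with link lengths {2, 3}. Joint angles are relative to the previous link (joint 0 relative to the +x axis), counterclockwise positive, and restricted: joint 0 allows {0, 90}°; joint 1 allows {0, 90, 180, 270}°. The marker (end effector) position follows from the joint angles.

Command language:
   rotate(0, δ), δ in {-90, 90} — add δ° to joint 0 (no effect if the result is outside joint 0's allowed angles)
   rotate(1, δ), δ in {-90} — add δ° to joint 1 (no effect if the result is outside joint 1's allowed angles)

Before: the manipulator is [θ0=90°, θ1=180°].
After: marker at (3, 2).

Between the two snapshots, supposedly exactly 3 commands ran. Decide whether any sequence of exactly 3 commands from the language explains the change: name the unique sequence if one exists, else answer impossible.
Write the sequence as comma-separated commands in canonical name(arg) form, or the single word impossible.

rotate(1, -90), rotate(1, -90), rotate(1, -90)

initial: [θ0=90°, θ1=180°]
[1] after rotate(1, -90): [θ0=90°, θ1=90°]
[2] after rotate(1, -90): [θ0=90°, θ1=0°]
[3] after rotate(1, -90): [θ0=90°, θ1=270°]
all 27 alternatives checked — unique.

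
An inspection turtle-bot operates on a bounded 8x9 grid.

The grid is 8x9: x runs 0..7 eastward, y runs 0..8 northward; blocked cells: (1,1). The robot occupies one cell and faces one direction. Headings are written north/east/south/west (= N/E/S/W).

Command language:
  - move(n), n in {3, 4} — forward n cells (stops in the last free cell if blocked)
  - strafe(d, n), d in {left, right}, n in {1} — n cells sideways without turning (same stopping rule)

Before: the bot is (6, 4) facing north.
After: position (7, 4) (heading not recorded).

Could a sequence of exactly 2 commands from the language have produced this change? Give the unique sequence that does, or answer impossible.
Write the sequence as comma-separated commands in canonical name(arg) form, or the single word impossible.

strafe(right, 1), strafe(right, 1)

key: the second strafe(right, 1) runs into the grid edge before its full distance
initial: (6, 4) facing north
1. strafe(right, 1) → (7, 4) facing north
2. strafe(right, 1) → (7, 4) facing north
no rival 2-sequence matches.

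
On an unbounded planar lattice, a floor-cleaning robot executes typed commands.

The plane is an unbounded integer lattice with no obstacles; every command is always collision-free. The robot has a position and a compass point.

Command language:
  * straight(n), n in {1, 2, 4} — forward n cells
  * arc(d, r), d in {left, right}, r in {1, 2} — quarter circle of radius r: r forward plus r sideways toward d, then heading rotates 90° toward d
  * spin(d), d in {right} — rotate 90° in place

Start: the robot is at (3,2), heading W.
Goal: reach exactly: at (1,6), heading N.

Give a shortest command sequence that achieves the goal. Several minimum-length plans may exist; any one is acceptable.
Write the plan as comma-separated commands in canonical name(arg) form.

initial: at (3,2), heading W
t=1 arc(right, 2) ⇒ at (1,4), heading N
t=2 straight(2) ⇒ at (1,6), heading N
no 1-step plan works, so 2 is optimal.

arc(right, 2), straight(2)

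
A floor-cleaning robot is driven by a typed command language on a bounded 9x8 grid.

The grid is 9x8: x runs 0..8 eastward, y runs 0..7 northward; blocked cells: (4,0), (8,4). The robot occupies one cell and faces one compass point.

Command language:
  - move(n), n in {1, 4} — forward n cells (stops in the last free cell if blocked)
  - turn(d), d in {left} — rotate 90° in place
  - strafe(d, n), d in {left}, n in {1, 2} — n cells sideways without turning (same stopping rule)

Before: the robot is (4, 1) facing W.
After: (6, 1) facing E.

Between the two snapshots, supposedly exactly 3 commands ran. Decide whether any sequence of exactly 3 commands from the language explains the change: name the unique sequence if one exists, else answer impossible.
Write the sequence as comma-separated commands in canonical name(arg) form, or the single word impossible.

turn(left), strafe(left, 2), turn(left)

key: position moved to (6,1) AND the heading swung to E — translation plus rotation needed
begin: (4, 1) facing W
t=1 turn(left) ⇒ (4, 1) facing S
t=2 strafe(left, 2) ⇒ (6, 1) facing S
t=3 turn(left) ⇒ (6, 1) facing E
no rival 3-sequence matches.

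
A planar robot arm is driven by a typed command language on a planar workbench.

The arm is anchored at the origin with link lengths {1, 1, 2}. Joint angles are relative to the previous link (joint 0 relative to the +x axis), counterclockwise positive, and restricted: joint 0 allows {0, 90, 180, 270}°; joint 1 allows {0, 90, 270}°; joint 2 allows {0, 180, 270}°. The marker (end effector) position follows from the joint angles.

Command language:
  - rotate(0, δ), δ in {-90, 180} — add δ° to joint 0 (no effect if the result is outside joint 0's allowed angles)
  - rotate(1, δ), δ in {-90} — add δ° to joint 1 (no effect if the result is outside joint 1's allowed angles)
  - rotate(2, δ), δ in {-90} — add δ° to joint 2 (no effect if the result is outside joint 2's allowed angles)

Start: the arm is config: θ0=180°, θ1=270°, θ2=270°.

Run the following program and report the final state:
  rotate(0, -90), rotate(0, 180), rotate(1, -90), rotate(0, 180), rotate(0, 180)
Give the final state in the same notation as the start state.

config: θ0=270°, θ1=270°, θ2=270°

initial: config: θ0=180°, θ1=270°, θ2=270°
1. rotate(0, -90) → config: θ0=90°, θ1=270°, θ2=270°
2. rotate(0, 180) → config: θ0=270°, θ1=270°, θ2=270°
3. rotate(1, -90) → config: θ0=270°, θ1=270°, θ2=270°
4. rotate(0, 180) → config: θ0=90°, θ1=270°, θ2=270°
5. rotate(0, 180) → config: θ0=270°, θ1=270°, θ2=270°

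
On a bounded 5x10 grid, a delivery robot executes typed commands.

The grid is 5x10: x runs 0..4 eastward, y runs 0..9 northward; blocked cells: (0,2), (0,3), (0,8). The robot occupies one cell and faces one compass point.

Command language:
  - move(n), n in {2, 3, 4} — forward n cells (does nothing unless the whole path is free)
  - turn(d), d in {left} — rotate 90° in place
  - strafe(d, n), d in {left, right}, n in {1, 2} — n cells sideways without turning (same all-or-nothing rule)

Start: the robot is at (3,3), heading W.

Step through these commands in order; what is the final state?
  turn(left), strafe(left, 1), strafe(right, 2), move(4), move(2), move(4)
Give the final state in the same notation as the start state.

at (2,1), heading S

from: at (3,3), heading W
[1] after turn(left): at (3,3), heading S
[2] after strafe(left, 1): at (4,3), heading S
[3] after strafe(right, 2): at (2,3), heading S
[4] after move(4): at (2,3), heading S
[5] after move(2): at (2,1), heading S
[6] after move(4): at (2,1), heading S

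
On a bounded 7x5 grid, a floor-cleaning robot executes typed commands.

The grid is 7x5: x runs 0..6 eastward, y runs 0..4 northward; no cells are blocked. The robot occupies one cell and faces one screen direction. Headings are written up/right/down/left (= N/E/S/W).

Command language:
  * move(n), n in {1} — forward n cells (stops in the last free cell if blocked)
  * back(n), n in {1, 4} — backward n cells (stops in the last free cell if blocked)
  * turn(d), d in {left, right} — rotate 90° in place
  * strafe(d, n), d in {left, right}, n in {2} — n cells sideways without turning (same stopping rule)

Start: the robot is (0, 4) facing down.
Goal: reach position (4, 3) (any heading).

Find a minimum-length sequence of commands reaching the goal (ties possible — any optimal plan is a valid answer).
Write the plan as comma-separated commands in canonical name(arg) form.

t0: (0, 4) facing down
step 1 (move(1)): (0, 3) facing down
step 2 (turn(right)): (0, 3) facing left
step 3 (back(4)): (4, 3) facing left
shorter routes all fall short; 3 is best.

move(1), turn(right), back(4)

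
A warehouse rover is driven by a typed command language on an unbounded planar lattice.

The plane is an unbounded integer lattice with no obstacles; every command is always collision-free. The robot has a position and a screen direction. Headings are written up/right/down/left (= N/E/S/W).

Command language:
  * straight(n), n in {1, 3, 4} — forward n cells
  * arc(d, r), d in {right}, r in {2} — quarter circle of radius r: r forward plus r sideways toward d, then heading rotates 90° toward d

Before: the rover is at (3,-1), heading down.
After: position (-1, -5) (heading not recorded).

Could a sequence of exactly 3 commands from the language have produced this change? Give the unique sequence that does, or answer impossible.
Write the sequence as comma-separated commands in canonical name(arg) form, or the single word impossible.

straight(4), arc(right, 2), arc(right, 2)

key: order matters: swapping straight(4) and arc(right, 2) lands elsewhere
t0: at (3,-1), heading down
t=1 straight(4) ⇒ at (3,-5), heading down
t=2 arc(right, 2) ⇒ at (1,-7), heading left
t=3 arc(right, 2) ⇒ at (-1,-5), heading up
all 64 alternatives checked — unique.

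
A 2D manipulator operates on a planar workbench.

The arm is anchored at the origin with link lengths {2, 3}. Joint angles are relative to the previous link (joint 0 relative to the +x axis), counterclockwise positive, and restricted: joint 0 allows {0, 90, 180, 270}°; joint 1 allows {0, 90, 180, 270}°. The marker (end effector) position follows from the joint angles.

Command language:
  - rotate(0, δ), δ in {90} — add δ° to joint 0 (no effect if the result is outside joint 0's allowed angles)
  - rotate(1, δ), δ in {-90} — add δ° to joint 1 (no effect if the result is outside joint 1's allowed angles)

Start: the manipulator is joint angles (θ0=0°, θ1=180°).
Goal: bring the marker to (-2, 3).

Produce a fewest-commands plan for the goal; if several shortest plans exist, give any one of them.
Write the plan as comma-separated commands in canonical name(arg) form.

rotate(0, 90), rotate(0, 90), rotate(1, -90), rotate(1, -90), rotate(1, -90)

start: joint angles (θ0=0°, θ1=180°)
1. rotate(0, 90) → joint angles (θ0=90°, θ1=180°)
2. rotate(0, 90) → joint angles (θ0=180°, θ1=180°)
3. rotate(1, -90) → joint angles (θ0=180°, θ1=90°)
4. rotate(1, -90) → joint angles (θ0=180°, θ1=0°)
5. rotate(1, -90) → joint angles (θ0=180°, θ1=270°)
minimal: 5 command(s), checked below 5.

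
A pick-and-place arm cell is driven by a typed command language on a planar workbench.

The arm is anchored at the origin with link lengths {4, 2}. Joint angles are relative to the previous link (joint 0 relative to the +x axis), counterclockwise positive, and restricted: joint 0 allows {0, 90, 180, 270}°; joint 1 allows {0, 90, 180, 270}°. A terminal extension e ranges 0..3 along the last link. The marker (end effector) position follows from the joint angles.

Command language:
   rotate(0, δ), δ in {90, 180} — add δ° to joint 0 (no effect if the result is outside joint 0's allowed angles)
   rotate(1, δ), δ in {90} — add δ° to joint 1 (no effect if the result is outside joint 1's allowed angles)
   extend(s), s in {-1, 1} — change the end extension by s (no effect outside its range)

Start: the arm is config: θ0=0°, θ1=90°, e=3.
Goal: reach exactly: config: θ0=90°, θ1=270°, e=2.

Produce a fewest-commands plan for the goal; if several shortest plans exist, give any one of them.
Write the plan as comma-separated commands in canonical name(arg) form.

t0: config: θ0=0°, θ1=90°, e=3
[1] after rotate(0, 90): config: θ0=90°, θ1=90°, e=3
[2] after rotate(1, 90): config: θ0=90°, θ1=180°, e=3
[3] after rotate(1, 90): config: θ0=90°, θ1=270°, e=3
[4] after extend(-1): config: θ0=90°, θ1=270°, e=2
nothing shorter than 4 reaches the goal.

rotate(0, 90), rotate(1, 90), rotate(1, 90), extend(-1)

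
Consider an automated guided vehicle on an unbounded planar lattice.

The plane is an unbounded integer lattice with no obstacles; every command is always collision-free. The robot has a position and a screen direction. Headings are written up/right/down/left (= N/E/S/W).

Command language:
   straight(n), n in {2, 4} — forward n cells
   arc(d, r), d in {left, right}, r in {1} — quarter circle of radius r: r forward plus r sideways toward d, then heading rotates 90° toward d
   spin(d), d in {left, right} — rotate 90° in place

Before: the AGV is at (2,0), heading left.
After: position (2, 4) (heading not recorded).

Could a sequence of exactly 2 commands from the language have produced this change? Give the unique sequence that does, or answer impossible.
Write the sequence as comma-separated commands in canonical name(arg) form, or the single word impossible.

spin(right), straight(4)

key: running straight(4) before spin(right) would end elsewhere — order is forced
begin: at (2,0), heading left
1. spin(right) → at (2,0), heading up
2. straight(4) → at (2,4), heading up
uniquely the one of 36 2-step routes that fits.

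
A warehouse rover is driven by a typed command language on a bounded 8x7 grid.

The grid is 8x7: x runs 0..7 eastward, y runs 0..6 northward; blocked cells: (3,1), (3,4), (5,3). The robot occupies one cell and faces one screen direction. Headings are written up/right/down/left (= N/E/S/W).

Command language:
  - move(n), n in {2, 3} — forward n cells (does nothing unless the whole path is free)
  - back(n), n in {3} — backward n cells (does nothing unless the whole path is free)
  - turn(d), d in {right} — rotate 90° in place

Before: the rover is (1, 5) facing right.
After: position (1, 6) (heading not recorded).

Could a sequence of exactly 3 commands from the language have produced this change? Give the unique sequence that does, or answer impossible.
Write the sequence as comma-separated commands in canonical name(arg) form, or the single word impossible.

turn(right), move(2), back(3)

key: running back(3) before turn(right) would end elsewhere — order is forced
from: (1, 5) facing right
t=1 turn(right) ⇒ (1, 5) facing down
t=2 move(2) ⇒ (1, 3) facing down
t=3 back(3) ⇒ (1, 6) facing down
uniquely the one of 64 3-step routes that fits.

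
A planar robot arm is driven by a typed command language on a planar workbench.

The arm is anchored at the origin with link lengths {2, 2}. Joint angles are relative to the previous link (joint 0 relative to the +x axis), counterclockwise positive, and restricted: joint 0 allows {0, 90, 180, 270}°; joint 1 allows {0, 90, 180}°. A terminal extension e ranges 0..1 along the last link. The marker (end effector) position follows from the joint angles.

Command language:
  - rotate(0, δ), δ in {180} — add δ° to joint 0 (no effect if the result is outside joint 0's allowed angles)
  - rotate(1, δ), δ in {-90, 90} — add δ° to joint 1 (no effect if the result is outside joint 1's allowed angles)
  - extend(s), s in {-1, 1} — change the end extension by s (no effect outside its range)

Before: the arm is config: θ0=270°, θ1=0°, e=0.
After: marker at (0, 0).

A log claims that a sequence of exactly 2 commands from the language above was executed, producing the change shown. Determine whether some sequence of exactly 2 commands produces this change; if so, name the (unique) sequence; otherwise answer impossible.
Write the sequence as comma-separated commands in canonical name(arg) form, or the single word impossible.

rotate(1, 90), rotate(1, 90)

start: config: θ0=270°, θ1=0°, e=0
[1] after rotate(1, 90): config: θ0=270°, θ1=90°, e=0
[2] after rotate(1, 90): config: θ0=270°, θ1=180°, e=0
uniquely the one of 25 2-step routes that fits.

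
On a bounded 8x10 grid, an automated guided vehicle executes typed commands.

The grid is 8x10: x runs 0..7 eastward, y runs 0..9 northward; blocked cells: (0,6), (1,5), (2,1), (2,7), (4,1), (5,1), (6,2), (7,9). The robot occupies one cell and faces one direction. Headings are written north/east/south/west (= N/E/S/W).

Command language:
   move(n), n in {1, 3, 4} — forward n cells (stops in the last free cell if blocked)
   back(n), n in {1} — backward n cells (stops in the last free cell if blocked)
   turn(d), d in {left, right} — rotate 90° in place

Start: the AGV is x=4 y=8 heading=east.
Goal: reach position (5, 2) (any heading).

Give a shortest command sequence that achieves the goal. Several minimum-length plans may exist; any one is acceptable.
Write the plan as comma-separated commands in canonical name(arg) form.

from: x=4 y=8 heading=east
step 1 (move(1)): x=5 y=8 heading=east
step 2 (turn(right)): x=5 y=8 heading=south
step 3 (move(4)): x=5 y=4 heading=south
step 4 (move(4)): x=5 y=2 heading=south
minimal: 4 command(s), checked below 4.

move(1), turn(right), move(4), move(4)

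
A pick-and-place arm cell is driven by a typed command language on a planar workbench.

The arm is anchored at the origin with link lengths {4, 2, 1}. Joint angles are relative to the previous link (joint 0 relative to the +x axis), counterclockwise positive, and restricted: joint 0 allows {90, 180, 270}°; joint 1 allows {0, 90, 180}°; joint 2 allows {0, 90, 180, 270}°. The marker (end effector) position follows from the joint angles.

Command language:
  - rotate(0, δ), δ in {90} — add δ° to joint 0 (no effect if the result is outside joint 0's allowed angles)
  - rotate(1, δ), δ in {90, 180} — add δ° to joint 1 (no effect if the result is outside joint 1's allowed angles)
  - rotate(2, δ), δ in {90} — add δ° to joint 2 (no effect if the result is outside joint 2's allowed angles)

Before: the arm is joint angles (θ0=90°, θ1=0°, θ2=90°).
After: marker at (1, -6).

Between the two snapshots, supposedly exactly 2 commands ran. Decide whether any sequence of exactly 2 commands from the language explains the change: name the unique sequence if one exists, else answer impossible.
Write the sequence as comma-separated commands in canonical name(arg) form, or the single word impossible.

t0: joint angles (θ0=90°, θ1=0°, θ2=90°)
1. rotate(0, 90) → joint angles (θ0=180°, θ1=0°, θ2=90°)
2. rotate(0, 90) → joint angles (θ0=270°, θ1=0°, θ2=90°)
no rival 2-sequence matches.

rotate(0, 90), rotate(0, 90)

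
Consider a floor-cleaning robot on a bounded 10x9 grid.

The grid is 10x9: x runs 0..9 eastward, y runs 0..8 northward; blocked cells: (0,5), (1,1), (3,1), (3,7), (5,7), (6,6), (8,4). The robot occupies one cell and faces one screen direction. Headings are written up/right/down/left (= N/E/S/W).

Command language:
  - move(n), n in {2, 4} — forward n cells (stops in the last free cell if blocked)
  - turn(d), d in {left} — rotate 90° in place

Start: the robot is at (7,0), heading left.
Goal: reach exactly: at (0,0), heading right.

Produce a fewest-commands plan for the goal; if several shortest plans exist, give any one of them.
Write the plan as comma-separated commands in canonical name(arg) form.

from: at (7,0), heading left
step 1 (move(4)): at (3,0), heading left
step 2 (move(4)): at (0,0), heading left
step 3 (turn(left)): at (0,0), heading down
step 4 (turn(left)): at (0,0), heading right
no 3-step plan works, so 4 is optimal.

move(4), move(4), turn(left), turn(left)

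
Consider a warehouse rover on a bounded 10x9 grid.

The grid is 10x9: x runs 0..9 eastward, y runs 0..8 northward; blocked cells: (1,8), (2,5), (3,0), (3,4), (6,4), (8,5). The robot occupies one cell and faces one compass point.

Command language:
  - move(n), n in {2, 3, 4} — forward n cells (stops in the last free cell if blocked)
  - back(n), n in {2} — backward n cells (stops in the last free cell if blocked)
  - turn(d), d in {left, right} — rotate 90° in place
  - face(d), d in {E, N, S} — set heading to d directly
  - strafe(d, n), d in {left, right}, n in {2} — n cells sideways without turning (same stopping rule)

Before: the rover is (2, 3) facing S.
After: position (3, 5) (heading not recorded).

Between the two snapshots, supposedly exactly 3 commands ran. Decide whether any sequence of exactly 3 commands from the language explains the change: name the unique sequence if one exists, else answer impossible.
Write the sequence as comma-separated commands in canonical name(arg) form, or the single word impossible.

strafe(left, 2), back(2), strafe(right, 2)

key: strafe(right, 2) is stopped early by the blocked cell at (2,5)
from: (2, 3) facing S
1. strafe(left, 2) → (4, 3) facing S
2. back(2) → (4, 5) facing S
3. strafe(right, 2) → (3, 5) facing S
no other 3-command option fits: unique.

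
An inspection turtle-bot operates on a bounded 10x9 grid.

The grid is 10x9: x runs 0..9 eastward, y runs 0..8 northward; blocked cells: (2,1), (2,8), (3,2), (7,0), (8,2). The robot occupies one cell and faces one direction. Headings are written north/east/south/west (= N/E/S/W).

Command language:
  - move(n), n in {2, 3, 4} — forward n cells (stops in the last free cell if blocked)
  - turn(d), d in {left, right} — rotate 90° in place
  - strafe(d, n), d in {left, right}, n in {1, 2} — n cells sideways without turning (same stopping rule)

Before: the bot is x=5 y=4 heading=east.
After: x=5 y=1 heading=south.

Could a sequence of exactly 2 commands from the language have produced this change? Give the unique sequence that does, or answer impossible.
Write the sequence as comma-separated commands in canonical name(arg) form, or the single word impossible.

key: order matters: swapping turn(right) and move(3) lands elsewhere
initial: x=5 y=4 heading=east
t=1 turn(right) ⇒ x=5 y=4 heading=south
t=2 move(3) ⇒ x=5 y=1 heading=south
all 81 alternatives checked — unique.

turn(right), move(3)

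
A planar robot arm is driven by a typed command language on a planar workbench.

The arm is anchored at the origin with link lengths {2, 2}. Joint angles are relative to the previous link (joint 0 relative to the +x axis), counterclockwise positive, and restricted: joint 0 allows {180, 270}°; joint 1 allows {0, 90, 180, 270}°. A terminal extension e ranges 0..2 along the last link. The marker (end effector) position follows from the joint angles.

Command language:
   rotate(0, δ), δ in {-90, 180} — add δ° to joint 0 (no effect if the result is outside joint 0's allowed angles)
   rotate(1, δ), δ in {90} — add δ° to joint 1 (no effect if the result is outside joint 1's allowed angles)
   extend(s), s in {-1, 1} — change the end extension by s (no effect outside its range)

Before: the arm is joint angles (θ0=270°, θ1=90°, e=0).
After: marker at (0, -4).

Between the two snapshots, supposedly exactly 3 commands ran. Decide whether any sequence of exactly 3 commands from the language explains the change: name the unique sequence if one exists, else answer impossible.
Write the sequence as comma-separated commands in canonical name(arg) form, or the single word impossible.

initial: joint angles (θ0=270°, θ1=90°, e=0)
[1] after rotate(1, 90): joint angles (θ0=270°, θ1=180°, e=0)
[2] after rotate(1, 90): joint angles (θ0=270°, θ1=270°, e=0)
[3] after rotate(1, 90): joint angles (θ0=270°, θ1=0°, e=0)
all 125 alternatives checked — unique.

rotate(1, 90), rotate(1, 90), rotate(1, 90)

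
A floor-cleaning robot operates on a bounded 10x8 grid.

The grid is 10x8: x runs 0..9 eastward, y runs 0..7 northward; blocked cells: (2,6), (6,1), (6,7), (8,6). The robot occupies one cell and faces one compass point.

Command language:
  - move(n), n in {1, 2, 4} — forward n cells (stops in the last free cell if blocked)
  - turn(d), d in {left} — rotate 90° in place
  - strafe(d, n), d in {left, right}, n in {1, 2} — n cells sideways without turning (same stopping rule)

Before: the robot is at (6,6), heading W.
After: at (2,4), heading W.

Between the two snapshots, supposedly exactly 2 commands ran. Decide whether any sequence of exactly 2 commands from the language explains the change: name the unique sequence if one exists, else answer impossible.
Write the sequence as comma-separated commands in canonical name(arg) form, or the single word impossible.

key: running move(4) before strafe(left, 2) would end elsewhere — order is forced
initial: at (6,6), heading W
t=1 strafe(left, 2) ⇒ at (6,4), heading W
t=2 move(4) ⇒ at (2,4), heading W
no rival 2-sequence matches.

strafe(left, 2), move(4)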